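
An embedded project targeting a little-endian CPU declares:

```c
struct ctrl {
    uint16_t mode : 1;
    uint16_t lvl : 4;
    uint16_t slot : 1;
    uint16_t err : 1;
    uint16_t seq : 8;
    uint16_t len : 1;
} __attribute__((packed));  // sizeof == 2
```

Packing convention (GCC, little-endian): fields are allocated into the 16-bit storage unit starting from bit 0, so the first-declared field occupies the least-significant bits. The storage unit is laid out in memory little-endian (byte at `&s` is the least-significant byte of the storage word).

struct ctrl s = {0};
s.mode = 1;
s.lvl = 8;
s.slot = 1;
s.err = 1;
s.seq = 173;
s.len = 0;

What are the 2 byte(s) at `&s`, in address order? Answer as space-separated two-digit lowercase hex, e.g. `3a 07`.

f1 56

mode (1b) val=1 bits=0x1 at bit 0: 0x0001
lvl (4b) val=8 bits=0x8 at bit 1: 0x0011
slot (1b) val=1 bits=0x1 at bit 5: 0x0031
err (1b) val=1 bits=0x1 at bit 6: 0x0071
seq (8b) val=173 bits=0xad at bit 7: 0x56f1
len (1b) val=0 bits=0x0 at bit 15: 0x56f1
word = 0x56f1 → little-endian bytes:
  [0]=0xf1  [1]=0x56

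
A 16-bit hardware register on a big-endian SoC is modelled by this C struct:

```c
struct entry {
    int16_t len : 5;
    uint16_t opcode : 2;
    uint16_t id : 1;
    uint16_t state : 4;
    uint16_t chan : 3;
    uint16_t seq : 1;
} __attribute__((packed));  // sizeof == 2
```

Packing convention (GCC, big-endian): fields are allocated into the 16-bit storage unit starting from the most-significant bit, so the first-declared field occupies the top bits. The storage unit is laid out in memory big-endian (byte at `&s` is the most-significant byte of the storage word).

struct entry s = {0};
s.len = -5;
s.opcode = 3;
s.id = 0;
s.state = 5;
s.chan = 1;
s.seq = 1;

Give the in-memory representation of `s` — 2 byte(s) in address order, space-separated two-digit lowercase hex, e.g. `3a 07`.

[11+:5] len=-5 & 0x1f = 0x1b; word=0xd800
[9+:2] opcode=3 & 0x3 = 0x3; word=0xde00
[8+:1] id=0 & 0x1 = 0x0; word=0xde00
[4+:4] state=5 & 0xf = 0x5; word=0xde50
[1+:3] chan=1 & 0x7 = 0x1; word=0xde52
[0+:1] seq=1 & 0x1 = 0x1; word=0xde53
word = 0xde53 → big-endian bytes:
  [0]=0xde  [1]=0x53

de 53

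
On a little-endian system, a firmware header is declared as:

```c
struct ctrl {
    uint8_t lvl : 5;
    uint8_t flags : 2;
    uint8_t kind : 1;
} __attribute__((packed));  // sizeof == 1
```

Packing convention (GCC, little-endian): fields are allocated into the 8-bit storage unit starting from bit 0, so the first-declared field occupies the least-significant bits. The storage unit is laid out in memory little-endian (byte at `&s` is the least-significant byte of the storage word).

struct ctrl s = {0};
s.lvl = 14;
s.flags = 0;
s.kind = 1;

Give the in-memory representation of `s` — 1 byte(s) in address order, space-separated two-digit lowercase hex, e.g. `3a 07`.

8e

lvl (5b) val=14 bits=0xe at bit 0: 0x0e
flags (2b) val=0 bits=0x0 at bit 5: 0x0e
kind (1b) val=1 bits=0x1 at bit 7: 0x8e
word = 0x8e → little-endian bytes:
  [0]=0x8e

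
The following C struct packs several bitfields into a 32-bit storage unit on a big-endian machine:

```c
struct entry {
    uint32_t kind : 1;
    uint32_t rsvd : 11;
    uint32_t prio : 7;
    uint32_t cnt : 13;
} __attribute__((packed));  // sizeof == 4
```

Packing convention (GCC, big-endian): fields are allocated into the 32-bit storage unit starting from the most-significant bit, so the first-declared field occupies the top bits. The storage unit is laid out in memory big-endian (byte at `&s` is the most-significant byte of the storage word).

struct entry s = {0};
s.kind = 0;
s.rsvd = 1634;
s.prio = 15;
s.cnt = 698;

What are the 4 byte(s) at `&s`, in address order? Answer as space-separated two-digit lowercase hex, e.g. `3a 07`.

kind (1b) val=0 bits=0x0 at bit 31: 0x00000000
rsvd (11b) val=1634 bits=0x662 at bit 20: 0x66200000
prio (7b) val=15 bits=0xf at bit 13: 0x6621e000
cnt (13b) val=698 bits=0x2ba at bit 0: 0x6621e2ba
word = 0x6621e2ba → big-endian bytes:
  [0]=0x66  [1]=0x21  [2]=0xe2  [3]=0xba

66 21 e2 ba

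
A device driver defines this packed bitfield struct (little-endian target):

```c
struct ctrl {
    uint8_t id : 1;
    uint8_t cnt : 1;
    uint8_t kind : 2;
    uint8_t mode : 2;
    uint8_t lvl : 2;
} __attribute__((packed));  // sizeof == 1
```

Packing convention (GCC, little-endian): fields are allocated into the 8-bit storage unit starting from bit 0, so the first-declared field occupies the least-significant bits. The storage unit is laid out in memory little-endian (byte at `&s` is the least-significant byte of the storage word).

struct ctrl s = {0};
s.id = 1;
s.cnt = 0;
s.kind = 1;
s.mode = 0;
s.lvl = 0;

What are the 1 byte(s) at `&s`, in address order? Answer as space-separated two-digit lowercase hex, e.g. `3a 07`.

[0+:1] id=1 & 0x1 = 0x1; word=0x01
[1+:1] cnt=0 & 0x1 = 0x0; word=0x01
[2+:2] kind=1 & 0x3 = 0x1; word=0x05
[4+:2] mode=0 & 0x3 = 0x0; word=0x05
[6+:2] lvl=0 & 0x3 = 0x0; word=0x05
word = 0x05 → little-endian bytes:
  [0]=0x05

05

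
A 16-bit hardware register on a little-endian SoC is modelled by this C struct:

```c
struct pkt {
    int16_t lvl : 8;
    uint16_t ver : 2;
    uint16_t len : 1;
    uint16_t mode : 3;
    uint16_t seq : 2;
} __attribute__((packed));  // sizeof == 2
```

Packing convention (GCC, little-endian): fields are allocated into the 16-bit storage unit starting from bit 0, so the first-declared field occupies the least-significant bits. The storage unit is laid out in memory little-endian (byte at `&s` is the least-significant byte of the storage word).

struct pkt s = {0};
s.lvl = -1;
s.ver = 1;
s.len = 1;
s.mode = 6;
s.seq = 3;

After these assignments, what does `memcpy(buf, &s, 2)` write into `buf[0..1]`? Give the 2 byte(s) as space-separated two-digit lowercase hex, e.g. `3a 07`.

lvl (8b) val=-1 bits=0xff at bit 0: 0x00ff
ver (2b) val=1 bits=0x1 at bit 8: 0x01ff
len (1b) val=1 bits=0x1 at bit 10: 0x05ff
mode (3b) val=6 bits=0x6 at bit 11: 0x35ff
seq (2b) val=3 bits=0x3 at bit 14: 0xf5ff
word = 0xf5ff → little-endian bytes:
  [0]=0xff  [1]=0xf5

ff f5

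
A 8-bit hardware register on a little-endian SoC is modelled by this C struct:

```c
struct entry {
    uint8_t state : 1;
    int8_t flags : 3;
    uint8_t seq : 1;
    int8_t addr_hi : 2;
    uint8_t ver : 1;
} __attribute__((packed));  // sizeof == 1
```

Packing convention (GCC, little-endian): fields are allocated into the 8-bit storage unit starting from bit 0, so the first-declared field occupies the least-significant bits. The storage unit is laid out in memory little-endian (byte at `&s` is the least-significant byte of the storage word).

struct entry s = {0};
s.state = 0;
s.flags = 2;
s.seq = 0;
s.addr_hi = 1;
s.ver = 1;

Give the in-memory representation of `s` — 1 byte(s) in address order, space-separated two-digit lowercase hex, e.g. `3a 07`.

a4

state (1b) val=0 bits=0x0 at bit 0: 0x00
flags (3b) val=2 bits=0x2 at bit 1: 0x04
seq (1b) val=0 bits=0x0 at bit 4: 0x04
addr_hi (2b) val=1 bits=0x1 at bit 5: 0x24
ver (1b) val=1 bits=0x1 at bit 7: 0xa4
word = 0xa4 → little-endian bytes:
  [0]=0xa4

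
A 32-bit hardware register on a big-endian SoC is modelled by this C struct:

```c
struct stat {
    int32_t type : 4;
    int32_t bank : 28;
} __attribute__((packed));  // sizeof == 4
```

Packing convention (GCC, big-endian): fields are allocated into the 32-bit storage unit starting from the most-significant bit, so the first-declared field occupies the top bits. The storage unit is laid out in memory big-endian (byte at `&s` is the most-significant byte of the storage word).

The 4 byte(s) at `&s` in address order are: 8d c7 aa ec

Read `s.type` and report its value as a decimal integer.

[0]=0x8d [1]=0xc7 [2]=0xaa [3]=0xec (big-endian) → word 0x8dc7aaec
type [28+:4] = (word>>28) & 0xf = 8  ←
bank [0+:28] = (word>>0) & 0xfffffff = 231189228
type signed 4b, MSB=1: 8 - 16 = -8

-8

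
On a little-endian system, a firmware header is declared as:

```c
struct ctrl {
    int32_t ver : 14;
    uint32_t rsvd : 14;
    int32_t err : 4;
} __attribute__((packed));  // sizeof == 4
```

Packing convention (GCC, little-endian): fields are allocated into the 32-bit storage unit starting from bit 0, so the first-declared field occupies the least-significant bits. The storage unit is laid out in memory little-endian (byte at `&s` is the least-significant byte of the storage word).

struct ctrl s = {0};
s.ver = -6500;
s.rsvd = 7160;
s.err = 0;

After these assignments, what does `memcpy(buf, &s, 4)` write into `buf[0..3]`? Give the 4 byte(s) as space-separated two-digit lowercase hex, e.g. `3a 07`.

ver (14b) val=-6500 bits=0x269c at bit 0: 0x0000269c
rsvd (14b) val=7160 bits=0x1bf8 at bit 14: 0x06fe269c
err (4b) val=0 bits=0x0 at bit 28: 0x06fe269c
word = 0x06fe269c → little-endian bytes:
  [0]=0x9c  [1]=0x26  [2]=0xfe  [3]=0x06

9c 26 fe 06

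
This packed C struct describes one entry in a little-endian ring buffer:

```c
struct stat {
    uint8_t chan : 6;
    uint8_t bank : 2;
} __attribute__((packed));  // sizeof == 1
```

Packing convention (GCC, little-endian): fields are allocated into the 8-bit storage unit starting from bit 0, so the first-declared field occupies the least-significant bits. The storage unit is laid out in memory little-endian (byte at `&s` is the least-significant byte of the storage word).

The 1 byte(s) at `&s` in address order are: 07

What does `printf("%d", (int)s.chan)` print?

7

[0]=0x07 (little-endian) → word 0x07
chan:6 @ bit 0 → (0x07>>0)&0x3f = 0x7  ←
bank:2 @ bit 6 → (0x07>>6)&0x3 = 0x0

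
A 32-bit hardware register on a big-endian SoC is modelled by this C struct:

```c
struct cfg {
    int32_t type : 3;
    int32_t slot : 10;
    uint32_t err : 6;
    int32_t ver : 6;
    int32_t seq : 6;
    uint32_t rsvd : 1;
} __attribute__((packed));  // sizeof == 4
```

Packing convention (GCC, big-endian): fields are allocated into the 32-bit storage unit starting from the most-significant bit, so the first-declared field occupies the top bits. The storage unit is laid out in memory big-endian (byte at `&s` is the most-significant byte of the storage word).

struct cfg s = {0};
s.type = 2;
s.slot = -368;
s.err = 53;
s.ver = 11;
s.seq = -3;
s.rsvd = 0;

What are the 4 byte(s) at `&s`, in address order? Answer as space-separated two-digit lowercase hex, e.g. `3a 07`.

54 86 a5 fa

type (3b) val=2 bits=0x2 at bit 29: 0x40000000
slot (10b) val=-368 bits=0x290 at bit 19: 0x54800000
err (6b) val=53 bits=0x35 at bit 13: 0x5486a000
ver (6b) val=11 bits=0xb at bit 7: 0x5486a580
seq (6b) val=-3 bits=0x3d at bit 1: 0x5486a5fa
rsvd (1b) val=0 bits=0x0 at bit 0: 0x5486a5fa
word = 0x5486a5fa → big-endian bytes:
  [0]=0x54  [1]=0x86  [2]=0xa5  [3]=0xfa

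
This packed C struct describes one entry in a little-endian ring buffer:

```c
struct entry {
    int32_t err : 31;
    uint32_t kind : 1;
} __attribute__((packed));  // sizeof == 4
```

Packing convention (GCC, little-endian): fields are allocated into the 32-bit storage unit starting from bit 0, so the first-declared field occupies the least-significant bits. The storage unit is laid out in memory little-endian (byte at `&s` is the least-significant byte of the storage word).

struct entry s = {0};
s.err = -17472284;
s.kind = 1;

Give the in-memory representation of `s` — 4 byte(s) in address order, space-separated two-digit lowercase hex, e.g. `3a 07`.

err (31b) val=-17472284 bits=0x7ef564e4 at bit 0: 0x7ef564e4
kind (1b) val=1 bits=0x1 at bit 31: 0xfef564e4
word = 0xfef564e4 → little-endian bytes:
  [0]=0xe4  [1]=0x64  [2]=0xf5  [3]=0xfe

e4 64 f5 fe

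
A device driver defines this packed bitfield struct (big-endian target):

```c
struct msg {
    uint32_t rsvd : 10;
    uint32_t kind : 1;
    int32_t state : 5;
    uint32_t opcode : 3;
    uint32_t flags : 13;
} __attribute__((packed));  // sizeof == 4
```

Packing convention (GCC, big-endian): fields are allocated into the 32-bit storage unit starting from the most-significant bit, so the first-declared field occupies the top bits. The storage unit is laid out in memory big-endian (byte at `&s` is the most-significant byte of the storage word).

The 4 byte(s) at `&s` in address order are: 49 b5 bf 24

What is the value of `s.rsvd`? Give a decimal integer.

[0]=0x49 [1]=0xb5 [2]=0xbf [3]=0x24 (big-endian) → word 0x49b5bf24
rsvd:10 @ bit 22 → (0x49b5bf24>>22)&0x3ff = 0x126  ←
kind:1 @ bit 21 → (0x49b5bf24>>21)&0x1 = 0x1
state:5 @ bit 16 → (0x49b5bf24>>16)&0x1f = 0x15
opcode:3 @ bit 13 → (0x49b5bf24>>13)&0x7 = 0x5
flags:13 @ bit 0 → (0x49b5bf24>>0)&0x1fff = 0x1f24

294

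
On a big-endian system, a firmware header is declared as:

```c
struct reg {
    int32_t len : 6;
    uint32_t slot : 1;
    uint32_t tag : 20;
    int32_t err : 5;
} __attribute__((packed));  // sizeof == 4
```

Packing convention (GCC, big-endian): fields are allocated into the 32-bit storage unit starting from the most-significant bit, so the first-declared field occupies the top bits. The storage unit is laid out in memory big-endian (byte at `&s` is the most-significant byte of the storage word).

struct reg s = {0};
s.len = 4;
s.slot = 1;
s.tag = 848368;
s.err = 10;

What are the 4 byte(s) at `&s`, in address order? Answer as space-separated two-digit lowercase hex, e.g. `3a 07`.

len (6b) val=4 bits=0x4 at bit 26: 0x10000000
slot (1b) val=1 bits=0x1 at bit 25: 0x12000000
tag (20b) val=848368 bits=0xcf1f0 at bit 5: 0x139e3e00
err (5b) val=10 bits=0xa at bit 0: 0x139e3e0a
word = 0x139e3e0a → big-endian bytes:
  [0]=0x13  [1]=0x9e  [2]=0x3e  [3]=0x0a

13 9e 3e 0a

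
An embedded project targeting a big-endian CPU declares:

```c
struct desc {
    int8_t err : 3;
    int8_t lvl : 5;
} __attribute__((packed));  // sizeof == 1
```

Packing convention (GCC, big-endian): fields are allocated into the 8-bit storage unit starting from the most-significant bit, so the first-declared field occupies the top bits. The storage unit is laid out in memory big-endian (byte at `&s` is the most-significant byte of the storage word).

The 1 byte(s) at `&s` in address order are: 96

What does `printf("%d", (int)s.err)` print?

[0]=0x96 (big-endian) → word 0x96
err [5+:3] = (word>>5) & 0x7 = 4  ←
lvl [0+:5] = (word>>0) & 0x1f = 22
err signed 3b, MSB=1: 4 - 8 = -4

-4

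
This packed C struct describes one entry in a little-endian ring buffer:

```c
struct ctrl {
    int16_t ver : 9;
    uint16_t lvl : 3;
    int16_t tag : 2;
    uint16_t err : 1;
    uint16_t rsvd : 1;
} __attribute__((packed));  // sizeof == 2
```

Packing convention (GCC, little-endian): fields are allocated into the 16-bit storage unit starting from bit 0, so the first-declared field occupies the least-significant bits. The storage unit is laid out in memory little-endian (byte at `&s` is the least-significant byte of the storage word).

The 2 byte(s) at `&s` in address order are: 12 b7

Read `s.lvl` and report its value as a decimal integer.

3

[0]=0x12 [1]=0xb7 (little-endian) → word 0xb712
ver [0+:9] = (word>>0) & 0x1ff = 274
lvl [9+:3] = (word>>9) & 0x7 = 3  ←
tag [12+:2] = (word>>12) & 0x3 = 3
err [14+:1] = (word>>14) & 0x1 = 0
rsvd [15+:1] = (word>>15) & 0x1 = 1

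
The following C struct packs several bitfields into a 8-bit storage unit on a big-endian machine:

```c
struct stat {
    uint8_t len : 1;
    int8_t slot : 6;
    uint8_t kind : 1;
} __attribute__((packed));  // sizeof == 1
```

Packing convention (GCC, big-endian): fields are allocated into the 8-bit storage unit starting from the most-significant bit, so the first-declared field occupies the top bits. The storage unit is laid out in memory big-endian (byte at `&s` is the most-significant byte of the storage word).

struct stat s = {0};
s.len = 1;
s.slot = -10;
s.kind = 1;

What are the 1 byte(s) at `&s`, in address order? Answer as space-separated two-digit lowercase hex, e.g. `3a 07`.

len (1b) val=1 bits=0x1 at bit 7: 0x80
slot (6b) val=-10 bits=0x36 at bit 1: 0xec
kind (1b) val=1 bits=0x1 at bit 0: 0xed
word = 0xed → big-endian bytes:
  [0]=0xed

ed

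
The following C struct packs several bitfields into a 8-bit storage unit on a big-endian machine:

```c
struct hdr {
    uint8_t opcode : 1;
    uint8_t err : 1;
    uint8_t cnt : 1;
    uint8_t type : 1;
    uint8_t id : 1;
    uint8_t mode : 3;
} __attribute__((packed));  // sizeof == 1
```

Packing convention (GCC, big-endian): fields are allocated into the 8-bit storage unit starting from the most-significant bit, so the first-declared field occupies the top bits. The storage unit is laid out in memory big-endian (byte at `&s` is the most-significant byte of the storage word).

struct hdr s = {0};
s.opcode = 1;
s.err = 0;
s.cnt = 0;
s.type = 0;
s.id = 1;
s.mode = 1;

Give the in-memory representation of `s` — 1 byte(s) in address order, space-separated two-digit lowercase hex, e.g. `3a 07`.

opcode:1 = 1 → 0x1 << 7 → word 0x80
err:1 = 0 → 0x0 << 6 → word 0x80
cnt:1 = 0 → 0x0 << 5 → word 0x80
type:1 = 0 → 0x0 << 4 → word 0x80
id:1 = 1 → 0x1 << 3 → word 0x88
mode:3 = 1 → 0x1 << 0 → word 0x89
word = 0x89 → big-endian bytes:
  [0]=0x89

89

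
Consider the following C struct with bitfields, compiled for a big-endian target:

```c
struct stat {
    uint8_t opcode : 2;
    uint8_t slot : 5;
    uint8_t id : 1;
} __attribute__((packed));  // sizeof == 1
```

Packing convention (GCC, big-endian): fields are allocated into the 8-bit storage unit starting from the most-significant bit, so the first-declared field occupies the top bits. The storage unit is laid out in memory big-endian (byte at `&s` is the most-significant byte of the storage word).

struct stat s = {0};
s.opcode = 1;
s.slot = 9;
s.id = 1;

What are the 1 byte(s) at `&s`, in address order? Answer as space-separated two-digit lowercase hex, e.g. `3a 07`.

opcode:2 = 1 → 0x1 << 6 → word 0x40
slot:5 = 9 → 0x9 << 1 → word 0x52
id:1 = 1 → 0x1 << 0 → word 0x53
word = 0x53 → big-endian bytes:
  [0]=0x53

53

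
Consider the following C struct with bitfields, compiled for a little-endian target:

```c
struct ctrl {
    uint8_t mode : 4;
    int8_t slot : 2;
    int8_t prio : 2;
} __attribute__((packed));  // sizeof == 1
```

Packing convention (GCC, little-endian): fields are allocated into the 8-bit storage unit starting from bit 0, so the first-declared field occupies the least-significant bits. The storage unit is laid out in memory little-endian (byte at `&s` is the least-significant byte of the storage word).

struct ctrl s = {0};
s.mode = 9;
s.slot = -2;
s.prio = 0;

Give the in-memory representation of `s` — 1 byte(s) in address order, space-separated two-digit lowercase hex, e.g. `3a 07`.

[0+:4] mode=9 & 0xf = 0x9; word=0x09
[4+:2] slot=-2 & 0x3 = 0x2; word=0x29
[6+:2] prio=0 & 0x3 = 0x0; word=0x29
word = 0x29 → little-endian bytes:
  [0]=0x29

29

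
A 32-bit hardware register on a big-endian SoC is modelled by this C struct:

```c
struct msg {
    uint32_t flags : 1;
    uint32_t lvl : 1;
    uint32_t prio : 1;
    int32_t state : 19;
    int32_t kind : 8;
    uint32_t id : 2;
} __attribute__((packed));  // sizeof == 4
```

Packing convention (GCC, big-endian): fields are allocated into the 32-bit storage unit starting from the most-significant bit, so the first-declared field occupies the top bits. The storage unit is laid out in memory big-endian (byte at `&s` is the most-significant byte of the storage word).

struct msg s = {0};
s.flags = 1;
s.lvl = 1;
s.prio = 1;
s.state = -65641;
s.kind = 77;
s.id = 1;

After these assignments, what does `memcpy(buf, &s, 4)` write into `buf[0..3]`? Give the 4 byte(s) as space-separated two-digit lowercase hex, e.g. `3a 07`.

[31+:1] flags=1 & 0x1 = 0x1; word=0x80000000
[30+:1] lvl=1 & 0x1 = 0x1; word=0xc0000000
[29+:1] prio=1 & 0x1 = 0x1; word=0xe0000000
[10+:19] state=-65641 & 0x7ffff = 0x6ff97; word=0xfbfe5c00
[2+:8] kind=77 & 0xff = 0x4d; word=0xfbfe5d34
[0+:2] id=1 & 0x3 = 0x1; word=0xfbfe5d35
word = 0xfbfe5d35 → big-endian bytes:
  [0]=0xfb  [1]=0xfe  [2]=0x5d  [3]=0x35

fb fe 5d 35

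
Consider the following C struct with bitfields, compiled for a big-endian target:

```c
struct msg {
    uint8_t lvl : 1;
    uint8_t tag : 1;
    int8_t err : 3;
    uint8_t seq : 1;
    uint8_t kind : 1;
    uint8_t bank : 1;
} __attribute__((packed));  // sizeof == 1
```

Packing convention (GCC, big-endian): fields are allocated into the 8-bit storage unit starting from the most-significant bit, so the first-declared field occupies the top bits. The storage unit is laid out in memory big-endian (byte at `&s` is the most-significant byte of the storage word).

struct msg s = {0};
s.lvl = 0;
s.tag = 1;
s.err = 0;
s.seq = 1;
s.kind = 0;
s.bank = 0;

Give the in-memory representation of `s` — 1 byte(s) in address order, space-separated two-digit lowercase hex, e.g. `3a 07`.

[7+:1] lvl=0 & 0x1 = 0x0; word=0x00
[6+:1] tag=1 & 0x1 = 0x1; word=0x40
[3+:3] err=0 & 0x7 = 0x0; word=0x40
[2+:1] seq=1 & 0x1 = 0x1; word=0x44
[1+:1] kind=0 & 0x1 = 0x0; word=0x44
[0+:1] bank=0 & 0x1 = 0x0; word=0x44
word = 0x44 → big-endian bytes:
  [0]=0x44

44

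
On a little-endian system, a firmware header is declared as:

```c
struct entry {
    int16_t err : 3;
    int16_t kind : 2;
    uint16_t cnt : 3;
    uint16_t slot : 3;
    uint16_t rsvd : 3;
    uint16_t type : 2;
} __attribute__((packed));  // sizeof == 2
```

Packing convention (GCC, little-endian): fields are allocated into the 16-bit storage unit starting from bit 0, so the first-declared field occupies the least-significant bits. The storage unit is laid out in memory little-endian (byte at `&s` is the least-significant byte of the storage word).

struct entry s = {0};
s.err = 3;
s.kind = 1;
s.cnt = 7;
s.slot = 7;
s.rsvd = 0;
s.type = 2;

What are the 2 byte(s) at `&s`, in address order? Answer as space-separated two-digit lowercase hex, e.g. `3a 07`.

eb 87

err (3b) val=3 bits=0x3 at bit 0: 0x0003
kind (2b) val=1 bits=0x1 at bit 3: 0x000b
cnt (3b) val=7 bits=0x7 at bit 5: 0x00eb
slot (3b) val=7 bits=0x7 at bit 8: 0x07eb
rsvd (3b) val=0 bits=0x0 at bit 11: 0x07eb
type (2b) val=2 bits=0x2 at bit 14: 0x87eb
word = 0x87eb → little-endian bytes:
  [0]=0xeb  [1]=0x87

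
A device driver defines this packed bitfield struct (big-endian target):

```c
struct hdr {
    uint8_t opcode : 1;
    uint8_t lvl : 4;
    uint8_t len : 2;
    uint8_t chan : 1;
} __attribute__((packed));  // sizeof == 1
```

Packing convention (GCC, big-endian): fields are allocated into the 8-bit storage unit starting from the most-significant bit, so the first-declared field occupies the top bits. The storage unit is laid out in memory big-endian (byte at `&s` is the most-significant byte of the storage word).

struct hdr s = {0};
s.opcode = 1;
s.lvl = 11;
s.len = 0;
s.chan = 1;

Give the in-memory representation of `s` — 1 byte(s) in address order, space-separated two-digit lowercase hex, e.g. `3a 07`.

opcode:1 = 1 → 0x1 << 7 → word 0x80
lvl:4 = 11 → 0xb << 3 → word 0xd8
len:2 = 0 → 0x0 << 1 → word 0xd8
chan:1 = 1 → 0x1 << 0 → word 0xd9
word = 0xd9 → big-endian bytes:
  [0]=0xd9

d9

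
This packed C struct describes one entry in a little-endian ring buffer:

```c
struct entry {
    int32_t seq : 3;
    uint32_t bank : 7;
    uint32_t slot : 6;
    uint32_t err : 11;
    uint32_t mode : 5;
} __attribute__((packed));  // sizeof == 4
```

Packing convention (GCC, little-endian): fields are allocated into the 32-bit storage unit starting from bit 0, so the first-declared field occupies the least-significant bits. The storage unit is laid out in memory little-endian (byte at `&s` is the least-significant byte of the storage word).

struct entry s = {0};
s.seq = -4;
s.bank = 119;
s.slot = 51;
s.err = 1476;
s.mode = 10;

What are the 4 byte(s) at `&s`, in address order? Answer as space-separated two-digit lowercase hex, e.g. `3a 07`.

bc cf c4 55

seq:3 = -4 → 0x4 << 0 → word 0x00000004
bank:7 = 119 → 0x77 << 3 → word 0x000003bc
slot:6 = 51 → 0x33 << 10 → word 0x0000cfbc
err:11 = 1476 → 0x5c4 << 16 → word 0x05c4cfbc
mode:5 = 10 → 0xa << 27 → word 0x55c4cfbc
word = 0x55c4cfbc → little-endian bytes:
  [0]=0xbc  [1]=0xcf  [2]=0xc4  [3]=0x55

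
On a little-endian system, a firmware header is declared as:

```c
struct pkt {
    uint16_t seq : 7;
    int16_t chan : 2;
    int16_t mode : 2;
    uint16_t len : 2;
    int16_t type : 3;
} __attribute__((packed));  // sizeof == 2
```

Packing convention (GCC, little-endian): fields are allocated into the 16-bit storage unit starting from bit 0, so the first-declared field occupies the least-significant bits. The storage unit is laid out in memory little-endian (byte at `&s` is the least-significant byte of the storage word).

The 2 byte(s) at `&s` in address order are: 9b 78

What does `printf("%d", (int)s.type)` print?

[0]=0x9b [1]=0x78 (little-endian) → word 0x789b
seq:7 @ bit 0 → (0x789b>>0)&0x7f = 0x1b
chan:2 @ bit 7 → (0x789b>>7)&0x3 = 0x1
mode:2 @ bit 9 → (0x789b>>9)&0x3 = 0x0
len:2 @ bit 11 → (0x789b>>11)&0x3 = 0x3
type:3 @ bit 13 → (0x789b>>13)&0x7 = 0x3  ←
type signed 3b, MSB=0: value = 3

3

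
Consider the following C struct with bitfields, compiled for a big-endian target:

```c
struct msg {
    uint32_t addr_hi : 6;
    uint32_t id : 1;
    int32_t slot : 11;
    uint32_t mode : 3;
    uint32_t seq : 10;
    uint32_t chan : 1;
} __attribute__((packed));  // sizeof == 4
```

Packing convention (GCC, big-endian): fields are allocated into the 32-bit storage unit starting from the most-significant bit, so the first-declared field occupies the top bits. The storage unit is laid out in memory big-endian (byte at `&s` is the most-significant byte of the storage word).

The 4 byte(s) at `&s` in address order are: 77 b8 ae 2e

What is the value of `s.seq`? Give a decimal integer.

[0]=0x77 [1]=0xb8 [2]=0xae [3]=0x2e (big-endian) → word 0x77b8ae2e
addr_hi [26+:6] = (word>>26) & 0x3f = 29
id [25+:1] = (word>>25) & 0x1 = 1
slot [14+:11] = (word>>14) & 0x7ff = 1762
mode [11+:3] = (word>>11) & 0x7 = 5
seq [1+:10] = (word>>1) & 0x3ff = 791  ←
chan [0+:1] = (word>>0) & 0x1 = 0

791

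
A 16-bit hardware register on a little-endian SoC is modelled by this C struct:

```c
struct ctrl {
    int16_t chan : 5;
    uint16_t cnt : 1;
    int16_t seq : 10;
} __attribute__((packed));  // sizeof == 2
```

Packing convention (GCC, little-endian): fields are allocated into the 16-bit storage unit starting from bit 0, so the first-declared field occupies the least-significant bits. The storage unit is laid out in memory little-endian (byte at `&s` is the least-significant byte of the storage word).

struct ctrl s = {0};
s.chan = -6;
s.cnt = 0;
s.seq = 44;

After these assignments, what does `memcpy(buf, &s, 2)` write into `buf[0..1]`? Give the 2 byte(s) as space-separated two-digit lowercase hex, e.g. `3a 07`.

1a 0b

chan (5b) val=-6 bits=0x1a at bit 0: 0x001a
cnt (1b) val=0 bits=0x0 at bit 5: 0x001a
seq (10b) val=44 bits=0x2c at bit 6: 0x0b1a
word = 0x0b1a → little-endian bytes:
  [0]=0x1a  [1]=0x0b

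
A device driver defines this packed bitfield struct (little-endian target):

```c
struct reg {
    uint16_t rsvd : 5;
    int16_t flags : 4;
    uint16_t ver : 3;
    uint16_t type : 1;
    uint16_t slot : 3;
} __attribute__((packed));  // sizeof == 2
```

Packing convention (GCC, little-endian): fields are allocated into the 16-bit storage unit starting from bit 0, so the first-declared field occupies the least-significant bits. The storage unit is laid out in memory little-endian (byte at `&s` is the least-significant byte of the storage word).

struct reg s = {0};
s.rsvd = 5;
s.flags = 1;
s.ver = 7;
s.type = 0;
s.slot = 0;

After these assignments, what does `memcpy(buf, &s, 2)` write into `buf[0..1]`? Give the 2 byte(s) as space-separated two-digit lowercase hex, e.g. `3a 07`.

rsvd (5b) val=5 bits=0x5 at bit 0: 0x0005
flags (4b) val=1 bits=0x1 at bit 5: 0x0025
ver (3b) val=7 bits=0x7 at bit 9: 0x0e25
type (1b) val=0 bits=0x0 at bit 12: 0x0e25
slot (3b) val=0 bits=0x0 at bit 13: 0x0e25
word = 0x0e25 → little-endian bytes:
  [0]=0x25  [1]=0x0e

25 0e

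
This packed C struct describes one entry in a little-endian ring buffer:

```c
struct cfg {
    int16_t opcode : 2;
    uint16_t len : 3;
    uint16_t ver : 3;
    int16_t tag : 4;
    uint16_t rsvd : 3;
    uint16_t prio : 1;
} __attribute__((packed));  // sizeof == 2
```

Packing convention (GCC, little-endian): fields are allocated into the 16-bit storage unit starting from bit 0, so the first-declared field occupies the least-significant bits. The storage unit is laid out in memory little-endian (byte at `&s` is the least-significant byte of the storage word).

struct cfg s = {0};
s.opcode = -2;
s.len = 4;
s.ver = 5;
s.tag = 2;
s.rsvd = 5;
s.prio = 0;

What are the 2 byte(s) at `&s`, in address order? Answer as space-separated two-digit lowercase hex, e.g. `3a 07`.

[0+:2] opcode=-2 & 0x3 = 0x2; word=0x0002
[2+:3] len=4 & 0x7 = 0x4; word=0x0012
[5+:3] ver=5 & 0x7 = 0x5; word=0x00b2
[8+:4] tag=2 & 0xf = 0x2; word=0x02b2
[12+:3] rsvd=5 & 0x7 = 0x5; word=0x52b2
[15+:1] prio=0 & 0x1 = 0x0; word=0x52b2
word = 0x52b2 → little-endian bytes:
  [0]=0xb2  [1]=0x52

b2 52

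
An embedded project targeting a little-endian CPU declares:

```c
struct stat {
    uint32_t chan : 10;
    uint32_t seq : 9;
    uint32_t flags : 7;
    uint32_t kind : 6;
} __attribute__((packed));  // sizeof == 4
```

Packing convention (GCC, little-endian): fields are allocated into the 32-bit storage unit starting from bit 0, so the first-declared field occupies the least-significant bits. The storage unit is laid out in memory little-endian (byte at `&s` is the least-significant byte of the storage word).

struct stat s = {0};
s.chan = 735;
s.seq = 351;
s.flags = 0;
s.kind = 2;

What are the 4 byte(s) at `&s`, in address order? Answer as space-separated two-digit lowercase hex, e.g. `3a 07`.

df 7e 05 08

[0+:10] chan=735 & 0x3ff = 0x2df; word=0x000002df
[10+:9] seq=351 & 0x1ff = 0x15f; word=0x00057edf
[19+:7] flags=0 & 0x7f = 0x0; word=0x00057edf
[26+:6] kind=2 & 0x3f = 0x2; word=0x08057edf
word = 0x08057edf → little-endian bytes:
  [0]=0xdf  [1]=0x7e  [2]=0x05  [3]=0x08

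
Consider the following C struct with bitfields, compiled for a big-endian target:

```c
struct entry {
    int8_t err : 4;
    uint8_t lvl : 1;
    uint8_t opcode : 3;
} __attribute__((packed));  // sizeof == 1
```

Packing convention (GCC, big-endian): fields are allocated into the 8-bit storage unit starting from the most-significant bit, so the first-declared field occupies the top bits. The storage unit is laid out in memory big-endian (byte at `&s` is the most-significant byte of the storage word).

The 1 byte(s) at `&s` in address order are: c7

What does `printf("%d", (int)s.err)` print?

-4

[0]=0xc7 (big-endian) → word 0xc7
err [4+:4] = (word>>4) & 0xf = 12  ←
lvl [3+:1] = (word>>3) & 0x1 = 0
opcode [0+:3] = (word>>0) & 0x7 = 7
err signed 4b, MSB=1: 12 - 16 = -4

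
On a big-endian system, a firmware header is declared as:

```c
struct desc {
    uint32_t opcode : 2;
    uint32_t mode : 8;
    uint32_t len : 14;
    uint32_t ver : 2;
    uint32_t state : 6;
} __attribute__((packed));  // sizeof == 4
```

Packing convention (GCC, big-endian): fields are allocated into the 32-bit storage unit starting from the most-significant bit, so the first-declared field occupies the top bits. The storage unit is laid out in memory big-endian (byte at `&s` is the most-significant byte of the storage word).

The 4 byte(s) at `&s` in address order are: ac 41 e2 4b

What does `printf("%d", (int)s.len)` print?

482

[0]=0xac [1]=0x41 [2]=0xe2 [3]=0x4b (big-endian) → word 0xac41e24b
opcode [30+:2] = (word>>30) & 0x3 = 2
mode [22+:8] = (word>>22) & 0xff = 177
len [8+:14] = (word>>8) & 0x3fff = 482  ←
ver [6+:2] = (word>>6) & 0x3 = 1
state [0+:6] = (word>>0) & 0x3f = 11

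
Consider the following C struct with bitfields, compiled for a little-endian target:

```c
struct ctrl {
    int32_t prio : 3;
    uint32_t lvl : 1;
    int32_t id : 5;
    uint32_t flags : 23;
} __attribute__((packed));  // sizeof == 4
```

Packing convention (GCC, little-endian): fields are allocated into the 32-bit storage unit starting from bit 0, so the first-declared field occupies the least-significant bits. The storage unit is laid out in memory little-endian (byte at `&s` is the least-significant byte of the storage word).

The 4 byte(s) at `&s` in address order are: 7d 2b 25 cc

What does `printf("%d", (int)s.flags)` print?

6689429

[0]=0x7d [1]=0x2b [2]=0x25 [3]=0xcc (little-endian) → word 0xcc252b7d
prio [0+:3] = (word>>0) & 0x7 = 5
lvl [3+:1] = (word>>3) & 0x1 = 1
id [4+:5] = (word>>4) & 0x1f = 23
flags [9+:23] = (word>>9) & 0x7fffff = 6689429  ←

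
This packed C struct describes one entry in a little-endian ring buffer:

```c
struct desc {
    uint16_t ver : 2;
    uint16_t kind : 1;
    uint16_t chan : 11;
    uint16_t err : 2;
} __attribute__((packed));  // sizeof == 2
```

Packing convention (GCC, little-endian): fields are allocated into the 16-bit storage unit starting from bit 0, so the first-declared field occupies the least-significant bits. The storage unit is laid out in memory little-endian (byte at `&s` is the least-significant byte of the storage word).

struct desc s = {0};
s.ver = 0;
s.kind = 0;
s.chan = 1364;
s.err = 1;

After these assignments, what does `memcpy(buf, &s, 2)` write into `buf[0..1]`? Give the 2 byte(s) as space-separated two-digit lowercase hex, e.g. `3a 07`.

a0 6a

ver (2b) val=0 bits=0x0 at bit 0: 0x0000
kind (1b) val=0 bits=0x0 at bit 2: 0x0000
chan (11b) val=1364 bits=0x554 at bit 3: 0x2aa0
err (2b) val=1 bits=0x1 at bit 14: 0x6aa0
word = 0x6aa0 → little-endian bytes:
  [0]=0xa0  [1]=0x6a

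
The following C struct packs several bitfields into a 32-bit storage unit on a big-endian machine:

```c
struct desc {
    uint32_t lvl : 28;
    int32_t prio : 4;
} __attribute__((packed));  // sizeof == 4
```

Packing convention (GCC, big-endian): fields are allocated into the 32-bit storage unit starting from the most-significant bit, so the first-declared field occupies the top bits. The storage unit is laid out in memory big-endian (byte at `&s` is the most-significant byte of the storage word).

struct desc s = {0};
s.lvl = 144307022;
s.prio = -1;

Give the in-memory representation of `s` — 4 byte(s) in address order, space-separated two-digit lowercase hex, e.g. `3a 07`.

89 9f 34 ef

lvl (28b) val=144307022 bits=0x899f34e at bit 4: 0x899f34e0
prio (4b) val=-1 bits=0xf at bit 0: 0x899f34ef
word = 0x899f34ef → big-endian bytes:
  [0]=0x89  [1]=0x9f  [2]=0x34  [3]=0xef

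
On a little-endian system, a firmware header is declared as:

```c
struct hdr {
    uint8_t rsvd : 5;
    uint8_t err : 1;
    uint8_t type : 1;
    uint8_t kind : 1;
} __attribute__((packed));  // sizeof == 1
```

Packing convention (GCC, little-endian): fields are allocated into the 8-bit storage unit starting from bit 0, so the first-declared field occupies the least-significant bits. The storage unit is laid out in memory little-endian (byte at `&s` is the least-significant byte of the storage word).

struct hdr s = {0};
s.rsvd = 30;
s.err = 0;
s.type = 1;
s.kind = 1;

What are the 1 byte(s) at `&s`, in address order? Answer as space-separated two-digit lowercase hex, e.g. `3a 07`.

de

rsvd:5 = 30 → 0x1e << 0 → word 0x1e
err:1 = 0 → 0x0 << 5 → word 0x1e
type:1 = 1 → 0x1 << 6 → word 0x5e
kind:1 = 1 → 0x1 << 7 → word 0xde
word = 0xde → little-endian bytes:
  [0]=0xde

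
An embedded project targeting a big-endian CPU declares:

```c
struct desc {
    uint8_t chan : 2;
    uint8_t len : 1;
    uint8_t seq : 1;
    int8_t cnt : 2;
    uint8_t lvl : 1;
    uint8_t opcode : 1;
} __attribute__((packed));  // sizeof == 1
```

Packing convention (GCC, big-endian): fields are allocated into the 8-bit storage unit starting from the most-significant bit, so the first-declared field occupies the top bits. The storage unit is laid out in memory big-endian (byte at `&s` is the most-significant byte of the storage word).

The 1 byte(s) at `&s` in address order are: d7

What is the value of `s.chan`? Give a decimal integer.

[0]=0xd7 (big-endian) → word 0xd7
chan [6+:2] = (word>>6) & 0x3 = 3  ←
len [5+:1] = (word>>5) & 0x1 = 0
seq [4+:1] = (word>>4) & 0x1 = 1
cnt [2+:2] = (word>>2) & 0x3 = 1
lvl [1+:1] = (word>>1) & 0x1 = 1
opcode [0+:1] = (word>>0) & 0x1 = 1

3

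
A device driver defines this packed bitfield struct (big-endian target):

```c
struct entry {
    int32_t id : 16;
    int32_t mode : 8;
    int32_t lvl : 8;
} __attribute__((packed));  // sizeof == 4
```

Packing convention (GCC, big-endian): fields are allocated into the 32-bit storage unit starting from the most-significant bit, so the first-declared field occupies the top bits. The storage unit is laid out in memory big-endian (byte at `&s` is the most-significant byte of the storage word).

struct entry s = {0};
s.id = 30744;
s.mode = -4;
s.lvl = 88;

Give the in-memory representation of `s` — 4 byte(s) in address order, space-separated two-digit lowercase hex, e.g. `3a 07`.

78 18 fc 58

id (16b) val=30744 bits=0x7818 at bit 16: 0x78180000
mode (8b) val=-4 bits=0xfc at bit 8: 0x7818fc00
lvl (8b) val=88 bits=0x58 at bit 0: 0x7818fc58
word = 0x7818fc58 → big-endian bytes:
  [0]=0x78  [1]=0x18  [2]=0xfc  [3]=0x58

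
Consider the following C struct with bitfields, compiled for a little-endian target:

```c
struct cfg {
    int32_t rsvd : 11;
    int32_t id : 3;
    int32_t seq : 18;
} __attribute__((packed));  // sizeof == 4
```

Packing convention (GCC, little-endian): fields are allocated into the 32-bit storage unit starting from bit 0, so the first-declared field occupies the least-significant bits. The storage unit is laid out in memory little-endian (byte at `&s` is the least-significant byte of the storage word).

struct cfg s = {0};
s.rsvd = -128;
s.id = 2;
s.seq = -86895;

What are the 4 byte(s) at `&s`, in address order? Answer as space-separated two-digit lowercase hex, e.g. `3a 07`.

[0+:11] rsvd=-128 & 0x7ff = 0x780; word=0x00000780
[11+:3] id=2 & 0x7 = 0x2; word=0x00001780
[14+:18] seq=-86895 & 0x3ffff = 0x2ac91; word=0xab245780
word = 0xab245780 → little-endian bytes:
  [0]=0x80  [1]=0x57  [2]=0x24  [3]=0xab

80 57 24 ab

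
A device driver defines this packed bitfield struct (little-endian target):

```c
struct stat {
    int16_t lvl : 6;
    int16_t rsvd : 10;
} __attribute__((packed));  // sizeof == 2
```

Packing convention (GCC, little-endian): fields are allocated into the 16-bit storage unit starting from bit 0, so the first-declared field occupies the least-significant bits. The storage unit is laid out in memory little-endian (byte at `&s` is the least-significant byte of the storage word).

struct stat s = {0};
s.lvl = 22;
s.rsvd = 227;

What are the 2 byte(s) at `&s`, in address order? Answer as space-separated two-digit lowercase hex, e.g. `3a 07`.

d6 38

[0+:6] lvl=22 & 0x3f = 0x16; word=0x0016
[6+:10] rsvd=227 & 0x3ff = 0xe3; word=0x38d6
word = 0x38d6 → little-endian bytes:
  [0]=0xd6  [1]=0x38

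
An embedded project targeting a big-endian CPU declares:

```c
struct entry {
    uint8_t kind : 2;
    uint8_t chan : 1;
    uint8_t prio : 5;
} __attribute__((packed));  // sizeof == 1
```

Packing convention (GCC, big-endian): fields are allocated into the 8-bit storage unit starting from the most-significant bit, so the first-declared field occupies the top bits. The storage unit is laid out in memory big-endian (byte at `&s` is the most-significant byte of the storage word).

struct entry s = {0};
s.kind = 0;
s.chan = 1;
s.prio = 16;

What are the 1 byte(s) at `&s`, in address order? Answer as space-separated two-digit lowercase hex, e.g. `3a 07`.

30

kind (2b) val=0 bits=0x0 at bit 6: 0x00
chan (1b) val=1 bits=0x1 at bit 5: 0x20
prio (5b) val=16 bits=0x10 at bit 0: 0x30
word = 0x30 → big-endian bytes:
  [0]=0x30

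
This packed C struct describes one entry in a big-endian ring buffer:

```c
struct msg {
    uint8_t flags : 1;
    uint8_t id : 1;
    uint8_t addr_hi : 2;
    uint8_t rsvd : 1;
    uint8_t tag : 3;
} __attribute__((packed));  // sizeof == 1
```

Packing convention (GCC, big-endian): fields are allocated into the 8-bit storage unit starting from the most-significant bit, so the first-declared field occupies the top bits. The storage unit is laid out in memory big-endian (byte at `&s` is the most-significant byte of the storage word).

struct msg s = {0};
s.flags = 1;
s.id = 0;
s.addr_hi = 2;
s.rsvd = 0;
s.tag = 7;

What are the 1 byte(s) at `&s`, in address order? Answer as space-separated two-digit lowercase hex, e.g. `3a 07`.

a7

flags (1b) val=1 bits=0x1 at bit 7: 0x80
id (1b) val=0 bits=0x0 at bit 6: 0x80
addr_hi (2b) val=2 bits=0x2 at bit 4: 0xa0
rsvd (1b) val=0 bits=0x0 at bit 3: 0xa0
tag (3b) val=7 bits=0x7 at bit 0: 0xa7
word = 0xa7 → big-endian bytes:
  [0]=0xa7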